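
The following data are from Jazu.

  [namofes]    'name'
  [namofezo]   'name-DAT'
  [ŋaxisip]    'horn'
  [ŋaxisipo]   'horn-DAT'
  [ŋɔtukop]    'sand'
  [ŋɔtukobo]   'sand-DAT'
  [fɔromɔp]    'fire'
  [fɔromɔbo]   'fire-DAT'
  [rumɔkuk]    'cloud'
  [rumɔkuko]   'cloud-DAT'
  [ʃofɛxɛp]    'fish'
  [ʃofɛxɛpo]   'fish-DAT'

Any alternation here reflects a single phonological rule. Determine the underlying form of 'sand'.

/ŋɔtukob/

In [ŋɔtukop] and [ŋɔtukobo] the final segment of 'sand' alternates: [p] ~ [b].
The stem 'fish' ([ʃofɛxɛp], [ʃofɛxɛpo]) shows [p] unchanged in both environments, so [p] cannot be basic with [b] derived before the DAT suffix.
The alternation reflects word-final obstruent devoicing: voiced obstruents become voiceless word-finally. /b/ is underlying.
Hence 'sand' is /ŋɔtukob/ underlyingly.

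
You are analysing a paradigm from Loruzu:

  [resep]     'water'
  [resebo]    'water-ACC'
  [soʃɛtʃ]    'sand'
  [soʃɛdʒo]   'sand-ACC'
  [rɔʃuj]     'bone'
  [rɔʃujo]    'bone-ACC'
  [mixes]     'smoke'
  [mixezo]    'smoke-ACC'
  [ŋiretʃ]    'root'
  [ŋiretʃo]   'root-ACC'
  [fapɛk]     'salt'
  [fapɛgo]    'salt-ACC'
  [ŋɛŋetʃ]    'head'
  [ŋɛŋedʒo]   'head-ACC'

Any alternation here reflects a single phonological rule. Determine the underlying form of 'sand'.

/soʃɛdʒ/

In [soʃɛtʃ] and [soʃɛdʒo] the final segment of 'sand' alternates: [tʃ] ~ [dʒ].
If /tʃ/ were underlying and a rule turned it into [dʒ] before the ACC suffix, 'root' would also alternate; but it has [tʃ] in both [ŋiretʃ] and [ŋiretʃo].
So /dʒ/ is underlying, and a rule of word-final obstruent devoicing — voiced obstruents become voiceless word-finally — gives [tʃ].
So 'sand' = /soʃɛdʒ/.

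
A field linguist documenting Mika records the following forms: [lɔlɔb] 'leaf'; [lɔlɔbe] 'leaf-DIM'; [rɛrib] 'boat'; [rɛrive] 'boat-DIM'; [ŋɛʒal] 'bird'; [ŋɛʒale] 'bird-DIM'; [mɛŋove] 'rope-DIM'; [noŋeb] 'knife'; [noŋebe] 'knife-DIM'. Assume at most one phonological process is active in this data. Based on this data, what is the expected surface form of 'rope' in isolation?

[mɛŋob]

'boat' shows [b] ~ [v] at the end of the stem ([rɛrib] vs [rɛrive]).
If /b/ were underlying and a rule turned it into [v] before the DIM suffix, 'leaf' would also alternate; but it has [b] in both [lɔlɔb] and [lɔlɔbe].
The underlying segment must be /v/; voiced fricatives become stops word-finally, yielding [b] there.
The one attested form of 'rope', [mɛŋove], shows underlying /mɛŋov/. Applying the same rule word-finally gives [mɛŋob].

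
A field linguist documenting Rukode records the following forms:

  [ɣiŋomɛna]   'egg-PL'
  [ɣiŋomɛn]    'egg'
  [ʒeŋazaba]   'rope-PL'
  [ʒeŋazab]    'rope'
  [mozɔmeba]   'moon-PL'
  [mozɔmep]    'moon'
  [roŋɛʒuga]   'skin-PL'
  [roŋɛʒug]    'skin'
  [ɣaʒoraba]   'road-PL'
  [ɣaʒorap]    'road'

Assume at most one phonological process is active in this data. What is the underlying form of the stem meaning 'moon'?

/mozɔmep/

The stem for 'moon' ends in [b] in [mozɔmeba] but [p] in [mozɔmep].
Compare 'rope', with invariant [b] in [ʒeŋazaba] and [ʒeŋazab]: an analysis with underlying /b/ and a rule producing [p] in isolation would wrongly predict alternation here too.
So /p/ is underlying, and a rule of intervocalic voicing — voiceless stops become voiced between vowels — gives [b].
The underlying form of 'moon' is therefore /mozɔmep/.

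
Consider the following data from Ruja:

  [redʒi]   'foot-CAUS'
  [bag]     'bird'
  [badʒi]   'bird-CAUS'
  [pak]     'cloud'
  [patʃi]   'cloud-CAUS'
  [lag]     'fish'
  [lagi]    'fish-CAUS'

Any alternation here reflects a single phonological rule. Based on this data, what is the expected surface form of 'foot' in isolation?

'bird' shows [g] ~ [dʒ] at the end of the stem ([bag] vs [badʒi]).
The stem 'fish' ([lag], [lagi]) shows [g] unchanged in both environments, so [g] cannot be basic with [dʒ] derived before the CAUS suffix.
Therefore /dʒ/ is basic and [g] is derived by depalatalization (palato-alveolar /tʃ/ and /dʒ/ become [k] and [g] when no front vowel follows).
The one attested form of 'foot', [redʒi], shows underlying /redʒ/. Applying the same rule when no front vowel follows gives [reg].

[reg]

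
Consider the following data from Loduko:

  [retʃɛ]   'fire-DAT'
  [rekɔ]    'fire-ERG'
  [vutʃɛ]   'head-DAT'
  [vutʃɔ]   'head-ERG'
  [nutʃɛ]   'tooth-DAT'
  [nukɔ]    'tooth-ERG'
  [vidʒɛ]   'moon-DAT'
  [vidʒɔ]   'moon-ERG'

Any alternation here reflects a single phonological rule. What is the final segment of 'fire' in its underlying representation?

/k/

In [retʃɛ] and [rekɔ] the final segment of 'fire' alternates: [tʃ] ~ [k].
But 'head' keeps [tʃ] in both environments ([vutʃɛ], [vutʃɔ]), so there is no rule changing /tʃ/ to [k] before the ERG suffix.
The alternation reflects palatalization before a front vowel: /k/ becomes palato-alveolar [tʃ] before a front vowel. /k/ is underlying.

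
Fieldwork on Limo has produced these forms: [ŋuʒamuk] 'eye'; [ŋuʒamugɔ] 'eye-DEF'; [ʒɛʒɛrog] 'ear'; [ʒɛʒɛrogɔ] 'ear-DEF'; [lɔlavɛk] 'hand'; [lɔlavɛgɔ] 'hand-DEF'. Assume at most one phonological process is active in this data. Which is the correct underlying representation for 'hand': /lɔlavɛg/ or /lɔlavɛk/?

/lɔlavɛk/

The stem for 'hand' ends in [k] in [lɔlavɛk] but [g] in [lɔlavɛgɔ].
Compare 'ear', with invariant [g] in [ʒɛʒɛrog] and [ʒɛʒɛrogɔ]: an analysis with underlying /g/ and a rule producing [k] in isolation would wrongly predict alternation here too.
Therefore /k/ is basic and [g] is derived by intervocalic voicing (voiceless stops become voiced between vowels).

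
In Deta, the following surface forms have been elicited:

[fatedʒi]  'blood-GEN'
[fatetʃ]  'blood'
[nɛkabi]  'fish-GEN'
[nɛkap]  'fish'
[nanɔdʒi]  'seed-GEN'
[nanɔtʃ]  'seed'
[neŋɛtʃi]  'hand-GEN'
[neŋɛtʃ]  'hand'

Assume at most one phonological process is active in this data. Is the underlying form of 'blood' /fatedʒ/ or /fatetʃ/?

/fatedʒ/

In [fatedʒi] and [fatetʃ] the final segment of 'blood' alternates: [dʒ] ~ [tʃ].
The stem 'hand' ([neŋɛtʃi], [neŋɛtʃ]) shows [tʃ] unchanged in both environments, so [tʃ] cannot be basic with [dʒ] derived before the GEN suffix.
So /dʒ/ is underlying, and a rule of word-final obstruent devoicing — voiced obstruents become voiceless word-finally — gives [tʃ].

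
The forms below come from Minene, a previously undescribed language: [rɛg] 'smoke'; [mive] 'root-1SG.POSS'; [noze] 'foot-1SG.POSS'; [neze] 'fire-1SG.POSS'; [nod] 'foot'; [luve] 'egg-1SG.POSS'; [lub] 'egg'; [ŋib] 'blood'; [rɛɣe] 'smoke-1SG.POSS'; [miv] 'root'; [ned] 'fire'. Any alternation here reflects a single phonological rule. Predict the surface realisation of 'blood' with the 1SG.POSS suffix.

'egg' shows [b] ~ [v] at the end of the stem ([lub] vs [luve]).
But 'root' keeps [v] in both environments ([miv], [mive]), so there is no rule changing /v/ to [b] in isolation.
The alternation reflects intervocalic spirantization: voiced stops become fricatives between vowels. /b/ is underlying.
The one attested form of 'blood', [ŋib], shows underlying /ŋib/. Applying the same rule between vowels gives [ŋive].

[ŋive]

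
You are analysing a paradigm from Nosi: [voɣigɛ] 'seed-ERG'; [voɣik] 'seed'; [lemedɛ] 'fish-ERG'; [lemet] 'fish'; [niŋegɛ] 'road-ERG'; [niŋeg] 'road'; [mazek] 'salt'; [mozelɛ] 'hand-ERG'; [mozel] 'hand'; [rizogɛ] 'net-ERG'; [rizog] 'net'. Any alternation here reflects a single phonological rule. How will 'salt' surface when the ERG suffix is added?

[mazegɛ]

The stem for 'seed' ends in [g] in [voɣigɛ] but [k] in [voɣik].
If /g/ were underlying and a rule turned it into [k] in isolation, 'road' would also alternate; but it has [g] in both [niŋegɛ] and [niŋeg].
Therefore /k/ is basic and [g] is derived by intervocalic voicing (voiceless stops become voiced between vowels).
The one attested form of 'salt', [mazek], shows underlying /mazek/. Applying the same rule between vowels gives [mazegɛ].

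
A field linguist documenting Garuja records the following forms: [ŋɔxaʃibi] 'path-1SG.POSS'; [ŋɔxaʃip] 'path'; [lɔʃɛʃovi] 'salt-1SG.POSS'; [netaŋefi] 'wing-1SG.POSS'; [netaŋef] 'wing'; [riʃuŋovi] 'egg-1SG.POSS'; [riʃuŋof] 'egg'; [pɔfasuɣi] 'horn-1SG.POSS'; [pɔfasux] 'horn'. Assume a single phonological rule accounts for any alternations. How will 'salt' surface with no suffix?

[lɔʃɛʃof]

'egg' shows [v] ~ [f] at the end of the stem ([riʃuŋovi] vs [riʃuŋof]).
Compare 'wing', with invariant [f] in [netaŋefi] and [netaŋef]: an analysis with underlying /f/ and a rule producing [v] before the 1SG.POSS suffix would wrongly predict alternation here too.
The alternation reflects word-final obstruent devoicing: voiced obstruents become voiceless word-finally. /v/ is underlying.
The one attested form of 'salt', [lɔʃɛʃovi], shows underlying /lɔʃɛʃov/. Applying the same rule word-finally gives [lɔʃɛʃof].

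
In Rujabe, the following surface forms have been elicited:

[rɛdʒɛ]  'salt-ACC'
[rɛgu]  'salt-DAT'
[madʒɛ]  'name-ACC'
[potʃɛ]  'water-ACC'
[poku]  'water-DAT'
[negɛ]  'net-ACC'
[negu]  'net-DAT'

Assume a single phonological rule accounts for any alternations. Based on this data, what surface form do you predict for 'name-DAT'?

The root 'salt' surfaces as [rɛdʒɛ] and [rɛgu], with a stem-final [dʒ] ~ [g] alternation.
Compare 'net', with invariant [g] in [negɛ] and [negu]: an analysis with underlying /g/ and a rule producing [dʒ] before the ACC suffix would wrongly predict alternation here too.
The alternation reflects depalatalization: palato-alveolar /tʃ/ and /dʒ/ become [k] and [g] when no front vowel follows. /dʒ/ is underlying.
The one attested form of 'name', [madʒɛ], shows underlying /madʒ/. Applying the same rule when no front vowel follows gives [magu].

[magu]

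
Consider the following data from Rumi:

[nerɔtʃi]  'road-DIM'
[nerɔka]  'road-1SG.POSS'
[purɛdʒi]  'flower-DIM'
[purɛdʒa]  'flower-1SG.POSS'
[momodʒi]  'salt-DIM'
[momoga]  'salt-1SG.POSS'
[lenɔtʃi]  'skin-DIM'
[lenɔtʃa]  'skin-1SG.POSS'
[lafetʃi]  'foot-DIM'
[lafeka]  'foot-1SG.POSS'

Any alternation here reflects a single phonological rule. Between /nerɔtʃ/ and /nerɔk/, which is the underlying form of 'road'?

The stem for 'road' ends in [tʃ] in [nerɔtʃi] but [k] in [nerɔka].
But 'skin' keeps [tʃ] in both environments ([lenɔtʃi], [lenɔtʃa]), so there is no rule changing /tʃ/ to [k] before the 1SG.POSS suffix.
The underlying segment must be /k/; /k/ and /g/ become palato-alveolar [tʃ] and [dʒ] before a front vowel, yielding [tʃ] there.

/nerɔk/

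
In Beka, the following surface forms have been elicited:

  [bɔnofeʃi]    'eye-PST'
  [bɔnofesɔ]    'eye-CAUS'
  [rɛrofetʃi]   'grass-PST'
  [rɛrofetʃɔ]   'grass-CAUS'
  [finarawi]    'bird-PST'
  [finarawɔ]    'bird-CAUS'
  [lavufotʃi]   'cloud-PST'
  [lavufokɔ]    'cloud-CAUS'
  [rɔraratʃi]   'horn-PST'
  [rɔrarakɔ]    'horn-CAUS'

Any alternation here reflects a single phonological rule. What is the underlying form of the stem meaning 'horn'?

The root 'horn' surfaces as [rɔraratʃi] and [rɔrarakɔ], with a stem-final [tʃ] ~ [k] alternation.
Compare 'grass', with invariant [tʃ] in [rɛrofetʃi] and [rɛrofetʃɔ]: an analysis with underlying /tʃ/ and a rule producing [k] before the CAUS suffix would wrongly predict alternation here too.
So /k/ is underlying, and a rule of palatalization before a front vowel — /k/ and /s/ become palato-alveolar [tʃ] and [ʃ] before a front vowel — gives [tʃ].
The underlying form of 'horn' is therefore /rɔrarak/.

/rɔrarak/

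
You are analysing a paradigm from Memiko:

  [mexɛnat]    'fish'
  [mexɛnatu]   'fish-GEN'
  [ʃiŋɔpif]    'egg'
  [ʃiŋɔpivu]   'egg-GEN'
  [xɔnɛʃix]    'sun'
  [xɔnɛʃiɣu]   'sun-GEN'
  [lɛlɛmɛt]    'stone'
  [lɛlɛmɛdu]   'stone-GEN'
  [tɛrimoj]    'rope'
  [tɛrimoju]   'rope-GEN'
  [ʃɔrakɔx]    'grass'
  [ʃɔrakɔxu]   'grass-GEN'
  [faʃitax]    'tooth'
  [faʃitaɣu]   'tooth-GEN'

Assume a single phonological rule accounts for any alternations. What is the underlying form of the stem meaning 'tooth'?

The stem for 'tooth' ends in [x] in [faʃitax] but [ɣ] in [faʃitaɣu].
But 'grass' keeps [x] in both environments ([ʃɔrakɔx], [ʃɔrakɔxu]), so there is no rule changing /x/ to [ɣ] before the GEN suffix.
The alternation reflects word-final obstruent devoicing: voiced obstruents become voiceless word-finally. /ɣ/ is underlying.
The underlying form of 'tooth' is therefore /faʃitaɣ/.

/faʃitaɣ/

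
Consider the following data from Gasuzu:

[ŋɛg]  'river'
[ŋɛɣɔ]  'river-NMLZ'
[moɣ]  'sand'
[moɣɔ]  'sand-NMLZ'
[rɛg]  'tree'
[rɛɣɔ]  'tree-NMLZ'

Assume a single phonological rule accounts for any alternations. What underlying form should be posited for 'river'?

/ŋɛg/

The root 'river' surfaces as [ŋɛg] and [ŋɛɣɔ], with a stem-final [g] ~ [ɣ] alternation.
The stem 'sand' ([moɣ], [moɣɔ]) shows [ɣ] unchanged in both environments, so [ɣ] cannot be basic with [g] derived in isolation.
The underlying segment must be /g/; voiced stops become fricatives between vowels, yielding [ɣ] there.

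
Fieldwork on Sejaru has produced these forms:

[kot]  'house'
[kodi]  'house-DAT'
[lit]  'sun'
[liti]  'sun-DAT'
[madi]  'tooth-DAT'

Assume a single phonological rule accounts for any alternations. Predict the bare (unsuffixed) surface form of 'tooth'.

The root 'house' surfaces as [kot] and [kodi], with a stem-final [t] ~ [d] alternation.
But 'sun' keeps [t] in both environments ([lit], [liti]), so there is no rule changing /t/ to [d] before the DAT suffix.
The underlying segment must be /d/; voiced obstruents become voiceless word-finally, yielding [t] there.
From [madi] the stem 'tooth' is /mad/; word-finally this yields [mat].

[mat]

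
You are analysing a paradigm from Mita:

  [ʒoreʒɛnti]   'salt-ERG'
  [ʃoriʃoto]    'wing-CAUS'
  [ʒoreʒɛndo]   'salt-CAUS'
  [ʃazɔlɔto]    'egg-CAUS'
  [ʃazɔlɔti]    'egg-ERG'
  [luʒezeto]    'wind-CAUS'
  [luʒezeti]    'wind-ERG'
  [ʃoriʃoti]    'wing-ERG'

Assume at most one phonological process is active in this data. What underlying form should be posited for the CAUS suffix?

/-do/

The CAUS suffix surfaces as [-do] and [-to], depending on the final segment of the stem.
The ERG suffix, which begins with [t], is invariant after every stem; so [t] is not altered by any rule here.
So the underlying form is /-do/, and voiced stops become voiceless after a vowel.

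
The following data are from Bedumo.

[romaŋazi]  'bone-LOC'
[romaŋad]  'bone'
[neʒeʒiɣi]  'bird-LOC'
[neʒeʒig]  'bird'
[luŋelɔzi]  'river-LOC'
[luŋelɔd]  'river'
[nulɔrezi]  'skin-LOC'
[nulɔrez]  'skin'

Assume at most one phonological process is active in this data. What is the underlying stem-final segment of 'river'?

/d/

In [luŋelɔzi] and [luŋelɔd] the final segment of 'river' alternates: [z] ~ [d].
The stem 'skin' ([nulɔrezi], [nulɔrez]) shows [z] unchanged in both environments, so [z] cannot be basic with [d] derived in isolation.
Therefore /d/ is basic and [z] is derived by intervocalic spirantization (voiced stops become fricatives between vowels).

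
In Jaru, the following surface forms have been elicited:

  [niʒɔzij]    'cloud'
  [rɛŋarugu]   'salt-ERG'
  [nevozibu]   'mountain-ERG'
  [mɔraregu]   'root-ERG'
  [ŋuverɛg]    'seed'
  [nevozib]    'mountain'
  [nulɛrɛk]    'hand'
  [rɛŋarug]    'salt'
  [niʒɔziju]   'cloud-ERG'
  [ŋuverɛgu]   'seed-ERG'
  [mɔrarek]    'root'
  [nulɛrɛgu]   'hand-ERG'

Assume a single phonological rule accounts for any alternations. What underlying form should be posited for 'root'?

/mɔrarek/

The root 'root' surfaces as [mɔrarek] and [mɔraregu], with a stem-final [k] ~ [g] alternation.
But 'salt' keeps [g] in both environments ([rɛŋarug], [rɛŋarugu]), so there is no rule changing /g/ to [k] in isolation.
Therefore /k/ is basic and [g] is derived by intervocalic voicing (voiceless stops become voiced between vowels).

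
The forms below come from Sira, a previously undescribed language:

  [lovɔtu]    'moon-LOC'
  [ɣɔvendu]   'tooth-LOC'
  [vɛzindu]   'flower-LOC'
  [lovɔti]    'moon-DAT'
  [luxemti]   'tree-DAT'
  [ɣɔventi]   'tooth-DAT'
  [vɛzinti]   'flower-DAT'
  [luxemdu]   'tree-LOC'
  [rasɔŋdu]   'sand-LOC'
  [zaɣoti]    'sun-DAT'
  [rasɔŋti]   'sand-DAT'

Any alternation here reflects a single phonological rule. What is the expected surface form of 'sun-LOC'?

The LOC suffix surfaces as [-du] and [-tu], depending on the final segment of the stem.
By contrast the DAT suffix keeps its initial [t] throughout — that segment must be underlying.
So the underlying form is /-du/, and voiced stops become voiceless after a vowel.
After 'sun', which ends in a vowel, the suffix surfaces as [-tu], giving [zaɣotu].

[zaɣotu]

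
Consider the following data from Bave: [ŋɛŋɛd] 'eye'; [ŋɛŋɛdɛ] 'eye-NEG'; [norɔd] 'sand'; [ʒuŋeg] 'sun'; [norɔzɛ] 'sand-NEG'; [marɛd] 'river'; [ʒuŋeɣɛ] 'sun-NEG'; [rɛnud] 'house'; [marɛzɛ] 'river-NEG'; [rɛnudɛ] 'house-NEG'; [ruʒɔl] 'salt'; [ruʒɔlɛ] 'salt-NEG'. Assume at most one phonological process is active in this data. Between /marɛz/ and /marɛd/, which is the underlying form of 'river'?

The root 'river' surfaces as [marɛzɛ] and [marɛd], with a stem-final [z] ~ [d] alternation.
The stem 'eye' ([ŋɛŋɛdɛ], [ŋɛŋɛd]) shows [d] unchanged in both environments, so [d] cannot be basic with [z] derived before the NEG suffix.
The underlying segment must be /z/; voiced fricatives become stops word-finally, yielding [d] there.

/marɛz/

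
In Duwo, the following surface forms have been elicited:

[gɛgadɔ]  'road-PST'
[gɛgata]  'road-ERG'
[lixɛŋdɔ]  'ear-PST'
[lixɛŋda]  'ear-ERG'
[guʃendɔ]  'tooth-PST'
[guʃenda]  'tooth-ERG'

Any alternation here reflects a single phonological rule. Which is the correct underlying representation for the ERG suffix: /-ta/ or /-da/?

/-ta/

The ERG suffix surfaces as [-da] and [-ta], depending on the final segment of the stem.
The PST suffix, which begins with [d], is invariant after every stem; so [d] is not altered by any rule here.
So the underlying form is /-ta/, and voiceless stops become voiced after a nasal.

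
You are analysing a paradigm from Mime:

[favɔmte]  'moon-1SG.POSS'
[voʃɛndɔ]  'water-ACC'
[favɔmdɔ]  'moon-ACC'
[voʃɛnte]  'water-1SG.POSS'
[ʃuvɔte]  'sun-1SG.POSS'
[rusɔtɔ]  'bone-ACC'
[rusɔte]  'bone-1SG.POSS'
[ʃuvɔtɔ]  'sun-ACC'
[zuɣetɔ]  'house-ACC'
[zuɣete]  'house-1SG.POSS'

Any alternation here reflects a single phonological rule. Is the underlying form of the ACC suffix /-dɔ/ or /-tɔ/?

The ACC morpheme has two allomorphs, [-dɔ] and [-tɔ].
By contrast the 1SG.POSS suffix keeps its initial [t] throughout — that segment must be underlying.
So the underlying form is /-dɔ/, and voiced stops become voiceless after a vowel.

/-dɔ/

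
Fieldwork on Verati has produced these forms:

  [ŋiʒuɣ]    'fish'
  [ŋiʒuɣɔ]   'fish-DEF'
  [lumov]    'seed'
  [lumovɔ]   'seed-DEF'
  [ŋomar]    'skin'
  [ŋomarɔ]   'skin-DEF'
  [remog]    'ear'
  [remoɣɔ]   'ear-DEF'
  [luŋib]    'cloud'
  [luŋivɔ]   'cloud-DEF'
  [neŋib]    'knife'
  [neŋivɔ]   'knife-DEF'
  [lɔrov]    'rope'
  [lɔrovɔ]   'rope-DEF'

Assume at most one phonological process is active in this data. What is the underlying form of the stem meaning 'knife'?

/neŋib/

The root 'knife' surfaces as [neŋib] and [neŋivɔ], with a stem-final [b] ~ [v] alternation.
If /v/ were underlying and a rule turned it into [b] in isolation, 'rope' would also alternate; but it has [v] in both [lɔrov] and [lɔrovɔ].
The alternation reflects intervocalic spirantization: voiced stops become fricatives between vowels. /b/ is underlying.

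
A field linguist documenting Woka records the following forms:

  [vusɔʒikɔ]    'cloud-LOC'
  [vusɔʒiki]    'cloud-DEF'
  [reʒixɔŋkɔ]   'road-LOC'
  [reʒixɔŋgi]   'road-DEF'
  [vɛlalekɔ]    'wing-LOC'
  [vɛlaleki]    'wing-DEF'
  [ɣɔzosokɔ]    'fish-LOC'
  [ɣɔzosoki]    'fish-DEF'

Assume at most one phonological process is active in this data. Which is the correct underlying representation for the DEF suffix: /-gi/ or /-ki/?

/-gi/

The DEF suffix surfaces as [-gi] and [-ki], depending on the final segment of the stem.
The LOC suffix, which begins with [k], is invariant after every stem; so [k] is not altered by any rule here.
So the underlying form is /-gi/, and voiced stops become voiceless after a vowel.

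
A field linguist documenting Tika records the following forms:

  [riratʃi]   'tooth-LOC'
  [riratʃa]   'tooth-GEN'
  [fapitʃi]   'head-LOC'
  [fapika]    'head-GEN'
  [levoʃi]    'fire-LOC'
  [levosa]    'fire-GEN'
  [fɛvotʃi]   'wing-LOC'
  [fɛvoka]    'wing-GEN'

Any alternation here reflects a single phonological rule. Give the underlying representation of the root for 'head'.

The root 'head' surfaces as [fapitʃi] and [fapika], with a stem-final [tʃ] ~ [k] alternation.
If /tʃ/ were underlying and a rule turned it into [k] before the GEN suffix, 'tooth' would also alternate; but it has [tʃ] in both [riratʃi] and [riratʃa].
The underlying segment must be /k/; /k/ and /s/ become palato-alveolar [tʃ] and [ʃ] before a front vowel, yielding [tʃ] there.

/fapik/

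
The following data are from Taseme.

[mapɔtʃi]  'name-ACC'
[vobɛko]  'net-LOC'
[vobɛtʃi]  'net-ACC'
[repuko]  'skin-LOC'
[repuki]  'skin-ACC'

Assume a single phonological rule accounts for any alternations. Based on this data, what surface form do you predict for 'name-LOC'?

The root 'net' surfaces as [vobɛko] and [vobɛtʃi], with a stem-final [k] ~ [tʃ] alternation.
The stem 'skin' ([repuko], [repuki]) shows [k] unchanged in both environments, so [k] cannot be basic with [tʃ] derived before the ACC suffix.
Therefore /tʃ/ is basic and [k] is derived by depalatalization (palato-alveolar /tʃ/ becomes [k] when no front vowel follows).
The one attested form of 'name', [mapɔtʃi], shows underlying /mapɔtʃ/. Applying the same rule when no front vowel follows gives [mapɔko].

[mapɔko]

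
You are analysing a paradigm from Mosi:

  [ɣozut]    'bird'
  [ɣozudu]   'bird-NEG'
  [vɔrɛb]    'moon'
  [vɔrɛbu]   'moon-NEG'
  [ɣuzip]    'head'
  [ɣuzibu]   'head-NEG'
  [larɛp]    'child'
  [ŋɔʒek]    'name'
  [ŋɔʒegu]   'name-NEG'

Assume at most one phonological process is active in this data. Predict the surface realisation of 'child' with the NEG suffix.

[larɛbu]

'head' shows [p] ~ [b] at the end of the stem ([ɣuzip] vs [ɣuzibu]).
If /b/ were underlying and a rule turned it into [p] in isolation, 'moon' would also alternate; but it has [b] in both [vɔrɛb] and [vɔrɛbu].
So /p/ is underlying, and a rule of intervocalic voicing — voiceless stops become voiced between vowels — gives [b].
From [larɛp] the stem 'child' is /larɛp/; between vowels this yields [larɛbu].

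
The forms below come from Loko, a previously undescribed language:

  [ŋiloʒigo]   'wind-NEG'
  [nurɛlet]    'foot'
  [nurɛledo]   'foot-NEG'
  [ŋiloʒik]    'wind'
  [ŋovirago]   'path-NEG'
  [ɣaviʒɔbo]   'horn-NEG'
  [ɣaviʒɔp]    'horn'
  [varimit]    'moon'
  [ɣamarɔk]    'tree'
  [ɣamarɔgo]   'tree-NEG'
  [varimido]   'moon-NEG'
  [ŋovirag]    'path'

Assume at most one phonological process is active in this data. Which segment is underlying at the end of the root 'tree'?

The root 'tree' surfaces as [ɣamarɔk] and [ɣamarɔgo], with a stem-final [k] ~ [g] alternation.
The stem 'path' ([ŋovirag], [ŋovirago]) shows [g] unchanged in both environments, so [g] cannot be basic with [k] derived in isolation.
The underlying segment must be /k/; voiceless stops become voiced between vowels, yielding [g] there.

/k/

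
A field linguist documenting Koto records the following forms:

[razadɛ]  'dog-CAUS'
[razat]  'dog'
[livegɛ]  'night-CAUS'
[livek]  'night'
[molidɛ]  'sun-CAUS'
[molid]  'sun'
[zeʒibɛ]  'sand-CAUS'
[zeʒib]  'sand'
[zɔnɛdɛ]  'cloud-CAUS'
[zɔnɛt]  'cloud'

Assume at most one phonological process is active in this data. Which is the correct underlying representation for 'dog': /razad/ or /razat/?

The stem for 'dog' ends in [d] in [razadɛ] but [t] in [razat].
But 'sun' keeps [d] in both environments ([molidɛ], [molid]), so there is no rule changing /d/ to [t] in isolation.
The alternation reflects intervocalic voicing: voiceless stops become voiced between vowels. /t/ is underlying.

/razat/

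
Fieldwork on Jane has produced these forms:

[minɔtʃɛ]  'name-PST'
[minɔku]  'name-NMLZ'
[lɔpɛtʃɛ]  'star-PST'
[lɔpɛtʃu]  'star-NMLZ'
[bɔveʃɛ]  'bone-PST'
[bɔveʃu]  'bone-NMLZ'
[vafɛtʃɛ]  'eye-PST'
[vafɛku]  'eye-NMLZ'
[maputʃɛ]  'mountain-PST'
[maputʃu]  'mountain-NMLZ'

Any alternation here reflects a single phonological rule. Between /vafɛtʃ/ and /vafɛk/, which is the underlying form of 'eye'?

The stem for 'eye' ends in [tʃ] in [vafɛtʃɛ] but [k] in [vafɛku].
If /tʃ/ were underlying and a rule turned it into [k] before the NMLZ suffix, 'mountain' would also alternate; but it has [tʃ] in both [maputʃɛ] and [maputʃu].
The underlying segment must be /k/; /k/ becomes palato-alveolar [tʃ] before a front vowel, yielding [tʃ] there.

/vafɛk/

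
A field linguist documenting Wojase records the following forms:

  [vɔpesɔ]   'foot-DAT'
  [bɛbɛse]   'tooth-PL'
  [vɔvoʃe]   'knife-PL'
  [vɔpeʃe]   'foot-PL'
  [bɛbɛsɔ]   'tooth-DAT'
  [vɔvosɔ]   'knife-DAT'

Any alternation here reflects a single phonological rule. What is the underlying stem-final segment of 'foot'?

/ʃ/

The root 'foot' surfaces as [vɔpeʃe] and [vɔpesɔ], with a stem-final [ʃ] ~ [s] alternation.
The stem 'tooth' ([bɛbɛse], [bɛbɛsɔ]) shows [s] unchanged in both environments, so [s] cannot be basic with [ʃ] derived before the PL suffix.
The underlying segment must be /ʃ/; palato-alveolar /ʃ/ becomes [s] when no front vowel follows, yielding [s] there.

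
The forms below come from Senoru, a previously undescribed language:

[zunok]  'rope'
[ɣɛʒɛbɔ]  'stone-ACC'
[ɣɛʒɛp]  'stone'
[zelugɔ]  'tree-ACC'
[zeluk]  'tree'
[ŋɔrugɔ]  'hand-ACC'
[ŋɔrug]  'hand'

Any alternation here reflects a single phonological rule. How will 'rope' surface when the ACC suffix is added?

The root 'tree' surfaces as [zelugɔ] and [zeluk], with a stem-final [g] ~ [k] alternation.
Compare 'hand', with invariant [g] in [ŋɔrugɔ] and [ŋɔrug]: an analysis with underlying /g/ and a rule producing [k] in isolation would wrongly predict alternation here too.
The underlying segment must be /k/; voiceless stops become voiced between vowels, yielding [g] there.
From [zunok] the stem 'rope' is /zunok/; between vowels this yields [zunogɔ].

[zunogɔ]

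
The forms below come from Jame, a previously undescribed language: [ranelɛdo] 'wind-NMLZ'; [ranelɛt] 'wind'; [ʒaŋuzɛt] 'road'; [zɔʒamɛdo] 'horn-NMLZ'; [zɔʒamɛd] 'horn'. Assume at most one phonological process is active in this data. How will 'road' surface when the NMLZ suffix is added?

[ʒaŋuzɛdo]

In [ranelɛdo] and [ranelɛt] the final segment of 'wind' alternates: [d] ~ [t].
Compare 'horn', with invariant [d] in [zɔʒamɛdo] and [zɔʒamɛd]: an analysis with underlying /d/ and a rule producing [t] in isolation would wrongly predict alternation here too.
So /t/ is underlying, and a rule of intervocalic voicing — voiceless stops become voiced between vowels — gives [d].
The one attested form of 'road', [ʒaŋuzɛt], shows underlying /ʒaŋuzɛt/. Applying the same rule between vowels gives [ʒaŋuzɛdo].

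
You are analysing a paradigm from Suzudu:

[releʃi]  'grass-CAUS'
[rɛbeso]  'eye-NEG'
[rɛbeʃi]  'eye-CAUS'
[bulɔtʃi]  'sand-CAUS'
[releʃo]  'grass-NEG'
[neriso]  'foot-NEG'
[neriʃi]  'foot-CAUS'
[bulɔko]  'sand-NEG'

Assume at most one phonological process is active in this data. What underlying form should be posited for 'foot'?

/neris/

The stem for 'foot' ends in [ʃ] in [neriʃi] but [s] in [neriso].
The stem 'grass' ([releʃi], [releʃo]) shows [ʃ] unchanged in both environments, so [ʃ] cannot be basic with [s] derived before the NEG suffix.
The underlying segment must be /s/; /k/ and /s/ become palato-alveolar [tʃ] and [ʃ] before a front vowel, yielding [ʃ] there.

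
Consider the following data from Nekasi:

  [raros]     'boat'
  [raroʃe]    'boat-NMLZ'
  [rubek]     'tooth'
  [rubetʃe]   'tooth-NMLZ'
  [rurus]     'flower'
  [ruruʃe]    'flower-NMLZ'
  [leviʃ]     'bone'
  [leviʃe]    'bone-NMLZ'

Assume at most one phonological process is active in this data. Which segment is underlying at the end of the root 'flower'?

'flower' shows [s] ~ [ʃ] at the end of the stem ([rurus] vs [ruruʃe]).
The stem 'bone' ([leviʃ], [leviʃe]) shows [ʃ] unchanged in both environments, so [ʃ] cannot be basic with [s] derived in isolation.
The alternation reflects palatalization before a front vowel: /k/ and /s/ become palato-alveolar [tʃ] and [ʃ] before a front vowel. /s/ is underlying.

/s/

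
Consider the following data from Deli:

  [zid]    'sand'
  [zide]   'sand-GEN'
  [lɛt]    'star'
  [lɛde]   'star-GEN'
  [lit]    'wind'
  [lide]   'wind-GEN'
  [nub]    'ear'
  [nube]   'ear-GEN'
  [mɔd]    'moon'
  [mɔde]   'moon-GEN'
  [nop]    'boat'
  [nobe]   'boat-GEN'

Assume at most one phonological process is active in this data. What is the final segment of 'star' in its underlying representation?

/t/

The root 'star' surfaces as [lɛt] and [lɛde], with a stem-final [t] ~ [d] alternation.
But 'moon' keeps [d] in both environments ([mɔd], [mɔde]), so there is no rule changing /d/ to [t] in isolation.
The alternation reflects intervocalic voicing: voiceless stops become voiced between vowels. /t/ is underlying.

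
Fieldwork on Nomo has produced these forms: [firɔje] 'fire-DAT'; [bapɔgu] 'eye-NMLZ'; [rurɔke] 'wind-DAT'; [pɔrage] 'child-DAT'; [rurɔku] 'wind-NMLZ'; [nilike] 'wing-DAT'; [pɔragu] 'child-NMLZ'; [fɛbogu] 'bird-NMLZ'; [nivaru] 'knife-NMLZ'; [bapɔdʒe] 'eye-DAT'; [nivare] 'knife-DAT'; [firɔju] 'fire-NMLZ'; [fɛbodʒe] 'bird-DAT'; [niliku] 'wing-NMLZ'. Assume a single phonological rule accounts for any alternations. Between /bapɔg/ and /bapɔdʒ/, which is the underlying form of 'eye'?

The root 'eye' surfaces as [bapɔgu] and [bapɔdʒe], with a stem-final [g] ~ [dʒ] alternation.
The stem 'child' ([pɔragu], [pɔrage]) shows [g] unchanged in both environments, so [g] cannot be basic with [dʒ] derived before the DAT suffix.
Therefore /dʒ/ is basic and [g] is derived by depalatalization (palato-alveolar /dʒ/ becomes [g] when no front vowel follows).

/bapɔdʒ/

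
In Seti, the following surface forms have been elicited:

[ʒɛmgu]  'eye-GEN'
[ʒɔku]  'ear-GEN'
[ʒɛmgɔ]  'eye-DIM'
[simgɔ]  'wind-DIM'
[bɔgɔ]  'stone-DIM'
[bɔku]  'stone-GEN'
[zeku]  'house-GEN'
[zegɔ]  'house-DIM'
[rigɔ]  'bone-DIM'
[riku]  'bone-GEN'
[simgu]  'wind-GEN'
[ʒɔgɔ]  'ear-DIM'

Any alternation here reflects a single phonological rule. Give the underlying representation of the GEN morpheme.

/-ku/

The GEN suffix surfaces as [-gu] and [-ku], depending on the final segment of the stem.
By contrast the DIM suffix keeps its initial [g] throughout — that segment must be underlying.
So the underlying form is /-ku/, and voiceless stops become voiced after a nasal.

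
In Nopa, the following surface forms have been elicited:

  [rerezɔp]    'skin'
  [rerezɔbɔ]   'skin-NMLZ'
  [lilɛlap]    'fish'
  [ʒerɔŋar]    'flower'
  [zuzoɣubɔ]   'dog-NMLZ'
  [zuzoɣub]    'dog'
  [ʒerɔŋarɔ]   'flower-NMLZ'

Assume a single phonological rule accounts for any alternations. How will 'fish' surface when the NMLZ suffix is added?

The stem for 'skin' ends in [b] in [rerezɔbɔ] but [p] in [rerezɔp].
The stem 'dog' ([zuzoɣubɔ], [zuzoɣub]) shows [b] unchanged in both environments, so [b] cannot be basic with [p] derived in isolation.
The alternation reflects intervocalic voicing: voiceless stops become voiced between vowels. /p/ is underlying.
The one attested form of 'fish', [lilɛlap], shows underlying /lilɛlap/. Applying the same rule between vowels gives [lilɛlabɔ].

[lilɛlabɔ]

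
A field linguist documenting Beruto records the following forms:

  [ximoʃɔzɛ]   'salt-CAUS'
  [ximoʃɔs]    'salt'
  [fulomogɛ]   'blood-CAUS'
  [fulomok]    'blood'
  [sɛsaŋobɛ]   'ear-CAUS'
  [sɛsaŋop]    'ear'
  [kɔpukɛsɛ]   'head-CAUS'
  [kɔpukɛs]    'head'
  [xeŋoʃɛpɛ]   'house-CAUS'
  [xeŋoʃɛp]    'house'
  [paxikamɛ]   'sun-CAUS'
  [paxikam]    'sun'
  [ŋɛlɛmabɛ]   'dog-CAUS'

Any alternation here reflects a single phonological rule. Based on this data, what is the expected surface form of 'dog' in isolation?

[ŋɛlɛmap]

The root 'ear' surfaces as [sɛsaŋobɛ] and [sɛsaŋop], with a stem-final [b] ~ [p] alternation.
If /p/ were underlying and a rule turned it into [b] before the CAUS suffix, 'house' would also alternate; but it has [p] in both [xeŋoʃɛpɛ] and [xeŋoʃɛp].
Therefore /b/ is basic and [p] is derived by word-final obstruent devoicing (voiced obstruents become voiceless word-finally).
The one attested form of 'dog', [ŋɛlɛmabɛ], shows underlying /ŋɛlɛmab/. Applying the same rule word-finally gives [ŋɛlɛmap].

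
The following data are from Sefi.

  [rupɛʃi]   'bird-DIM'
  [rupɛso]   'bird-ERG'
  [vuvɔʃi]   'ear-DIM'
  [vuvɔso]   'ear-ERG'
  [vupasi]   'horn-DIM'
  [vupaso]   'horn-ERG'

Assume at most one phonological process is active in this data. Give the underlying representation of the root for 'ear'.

/vuvɔʃ/

The stem for 'ear' ends in [ʃ] in [vuvɔʃi] but [s] in [vuvɔso].
The stem 'horn' ([vupasi], [vupaso]) shows [s] unchanged in both environments, so [s] cannot be basic with [ʃ] derived before the DIM suffix.
The alternation reflects depalatalization: palato-alveolar /ʃ/ becomes [s] when no front vowel follows. /ʃ/ is underlying.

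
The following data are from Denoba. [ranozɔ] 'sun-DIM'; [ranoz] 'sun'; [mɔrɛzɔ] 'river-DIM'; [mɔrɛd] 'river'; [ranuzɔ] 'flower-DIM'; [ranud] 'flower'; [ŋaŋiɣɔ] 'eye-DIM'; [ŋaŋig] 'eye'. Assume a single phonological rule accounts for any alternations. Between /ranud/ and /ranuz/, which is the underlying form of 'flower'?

/ranud/

'flower' shows [z] ~ [d] at the end of the stem ([ranuzɔ] vs [ranud]).
Compare 'sun', with invariant [z] in [ranozɔ] and [ranoz]: an analysis with underlying /z/ and a rule producing [d] in isolation would wrongly predict alternation here too.
So /d/ is underlying, and a rule of intervocalic spirantization — voiced stops become fricatives between vowels — gives [z].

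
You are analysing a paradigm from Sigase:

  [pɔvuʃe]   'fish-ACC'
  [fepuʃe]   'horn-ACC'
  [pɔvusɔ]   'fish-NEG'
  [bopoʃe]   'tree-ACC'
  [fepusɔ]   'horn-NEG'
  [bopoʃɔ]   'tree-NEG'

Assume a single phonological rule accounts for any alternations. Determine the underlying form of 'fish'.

/pɔvus/

'fish' shows [ʃ] ~ [s] at the end of the stem ([pɔvuʃe] vs [pɔvusɔ]).
But 'tree' keeps [ʃ] in both environments ([bopoʃe], [bopoʃɔ]), so there is no rule changing /ʃ/ to [s] before the NEG suffix.
The underlying segment must be /s/; /s/ becomes palato-alveolar [ʃ] before a front vowel, yielding [ʃ] there.
So 'fish' = /pɔvus/.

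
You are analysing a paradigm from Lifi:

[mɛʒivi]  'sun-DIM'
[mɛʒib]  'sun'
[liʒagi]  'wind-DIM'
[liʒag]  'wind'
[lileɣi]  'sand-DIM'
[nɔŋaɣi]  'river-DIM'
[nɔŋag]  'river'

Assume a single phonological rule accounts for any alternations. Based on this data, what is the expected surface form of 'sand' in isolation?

In [nɔŋaɣi] and [nɔŋag] the final segment of 'river' alternates: [ɣ] ~ [g].
The stem 'wind' ([liʒagi], [liʒag]) shows [g] unchanged in both environments, so [g] cannot be basic with [ɣ] derived before the DIM suffix.
So /ɣ/ is underlying, and a rule of word-final hardening — voiced fricatives become stops word-finally — gives [g].
The one attested form of 'sand', [lileɣi], shows underlying /lileɣ/. Applying the same rule word-finally gives [lileg].

[lileg]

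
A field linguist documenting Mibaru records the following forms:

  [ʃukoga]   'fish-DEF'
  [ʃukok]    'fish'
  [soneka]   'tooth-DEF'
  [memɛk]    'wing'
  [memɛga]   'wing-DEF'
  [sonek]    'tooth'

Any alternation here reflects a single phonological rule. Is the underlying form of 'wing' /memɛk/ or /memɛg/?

The root 'wing' surfaces as [memɛga] and [memɛk], with a stem-final [g] ~ [k] alternation.
If /k/ were underlying and a rule turned it into [g] before the DEF suffix, 'tooth' would also alternate; but it has [k] in both [soneka] and [sonek].
Therefore /g/ is basic and [k] is derived by word-final obstruent devoicing (voiced obstruents become voiceless word-finally).

/memɛg/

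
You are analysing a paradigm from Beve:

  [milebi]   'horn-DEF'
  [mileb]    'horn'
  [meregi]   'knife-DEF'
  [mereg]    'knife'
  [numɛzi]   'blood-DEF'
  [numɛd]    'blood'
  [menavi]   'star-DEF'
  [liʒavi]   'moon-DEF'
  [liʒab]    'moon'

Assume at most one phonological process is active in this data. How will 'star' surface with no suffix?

The root 'moon' surfaces as [liʒavi] and [liʒab], with a stem-final [v] ~ [b] alternation.
If /b/ were underlying and a rule turned it into [v] before the DEF suffix, 'horn' would also alternate; but it has [b] in both [milebi] and [mileb].
So /v/ is underlying, and a rule of word-final hardening — voiced fricatives become stops word-finally — gives [b].
From [menavi] the stem 'star' is /menav/; word-finally this yields [menab].

[menab]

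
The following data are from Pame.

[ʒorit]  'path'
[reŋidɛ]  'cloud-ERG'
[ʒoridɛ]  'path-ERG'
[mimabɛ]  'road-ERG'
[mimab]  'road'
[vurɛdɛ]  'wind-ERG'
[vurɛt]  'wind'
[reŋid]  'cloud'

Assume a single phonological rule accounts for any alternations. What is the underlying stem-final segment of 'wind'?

/t/

In [vurɛdɛ] and [vurɛt] the final segment of 'wind' alternates: [d] ~ [t].
But 'cloud' keeps [d] in both environments ([reŋidɛ], [reŋid]), so there is no rule changing /d/ to [t] in isolation.
The underlying segment must be /t/; voiceless stops become voiced between vowels, yielding [d] there.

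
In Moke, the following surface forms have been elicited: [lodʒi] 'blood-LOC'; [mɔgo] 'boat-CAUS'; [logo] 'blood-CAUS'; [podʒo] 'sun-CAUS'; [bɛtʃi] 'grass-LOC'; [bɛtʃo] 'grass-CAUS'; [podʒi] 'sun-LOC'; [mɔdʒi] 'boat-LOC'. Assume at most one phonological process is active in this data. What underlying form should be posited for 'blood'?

'blood' shows [dʒ] ~ [g] at the end of the stem ([lodʒi] vs [logo]).
The stem 'sun' ([podʒi], [podʒo]) shows [dʒ] unchanged in both environments, so [dʒ] cannot be basic with [g] derived before the CAUS suffix.
Therefore /g/ is basic and [dʒ] is derived by palatalization before a front vowel (/g/ becomes palato-alveolar [dʒ] before a front vowel).

/log/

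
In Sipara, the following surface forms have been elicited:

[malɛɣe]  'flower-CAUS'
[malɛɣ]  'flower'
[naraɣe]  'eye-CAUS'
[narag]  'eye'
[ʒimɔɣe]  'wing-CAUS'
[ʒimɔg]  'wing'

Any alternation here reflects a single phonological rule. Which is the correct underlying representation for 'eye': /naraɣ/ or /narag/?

/narag/

'eye' shows [ɣ] ~ [g] at the end of the stem ([naraɣe] vs [narag]).
But 'flower' keeps [ɣ] in both environments ([malɛɣe], [malɛɣ]), so there is no rule changing /ɣ/ to [g] in isolation.
The alternation reflects intervocalic spirantization: voiced stops become fricatives between vowels. /g/ is underlying.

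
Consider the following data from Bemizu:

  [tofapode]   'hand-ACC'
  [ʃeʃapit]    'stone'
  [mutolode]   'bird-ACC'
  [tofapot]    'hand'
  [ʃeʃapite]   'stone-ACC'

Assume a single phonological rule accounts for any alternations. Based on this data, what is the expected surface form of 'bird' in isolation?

[mutolot]

The stem for 'hand' ends in [d] in [tofapode] but [t] in [tofapot].
The stem 'stone' ([ʃeʃapite], [ʃeʃapit]) shows [t] unchanged in both environments, so [t] cannot be basic with [d] derived before the ACC suffix.
Therefore /d/ is basic and [t] is derived by word-final obstruent devoicing (voiced obstruents become voiceless word-finally).
The one attested form of 'bird', [mutolode], shows underlying /mutolod/. Applying the same rule word-finally gives [mutolot].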